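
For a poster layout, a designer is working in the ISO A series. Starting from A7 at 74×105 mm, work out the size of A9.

37 × 52 mm

A8: ⌊105/2⌋ × 74 = 52 × 74 mm
A9: ⌊74/2⌋ × 52 = 37 × 52 mm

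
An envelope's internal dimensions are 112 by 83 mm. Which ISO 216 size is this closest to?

C7 (81 × 114 mm)

Aspect ratio 112/83 ≈ 1.349 (ISO target is √2 ≈ 1.414).
In the C-series (envelope sizes, between A and B): C7 = 81 × 114 mm.
Off by 4 mm total — nearest standard size.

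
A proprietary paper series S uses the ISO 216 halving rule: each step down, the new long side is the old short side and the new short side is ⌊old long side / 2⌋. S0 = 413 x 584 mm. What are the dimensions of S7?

S1 = 292 × 413 mm (from S0 by 1 halving).
S2: ⌊413/2⌋ × 292 = 206 × 292 mm
S3: ⌊292/2⌋ × 206 = 146 × 206 mm
S4: ⌊206/2⌋ × 146 = 103 × 146 mm
S5: ⌊146/2⌋ × 103 = 73 × 103 mm
S6: ⌊103/2⌋ × 73 = 51 × 73 mm
S7: ⌊73/2⌋ × 51 = 36 × 51 mm

36 × 51 mm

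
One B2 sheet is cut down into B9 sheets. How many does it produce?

Each ISO step halves the sheet: 1 × B2 → 2 × B3 → 4 × B4 → 8 × B5 → …
From B2 to B9 is 7 halving steps: 2^7 = 128.

128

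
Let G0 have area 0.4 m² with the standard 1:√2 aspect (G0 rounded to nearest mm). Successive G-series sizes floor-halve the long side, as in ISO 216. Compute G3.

188 × 266 mm

Let G0's short side be w mm. w · w√2 = 0.4 m² = 400,000 mm², so w ≈ 531.8 mm and w√2 ≈ 752.1 mm → G0 = 532 × 752 mm.
G1: ⌊752/2⌋ × 532 = 376 × 532 mm
G2: ⌊532/2⌋ × 376 = 266 × 376 mm
G3: ⌊376/2⌋ × 266 = 188 × 266 mm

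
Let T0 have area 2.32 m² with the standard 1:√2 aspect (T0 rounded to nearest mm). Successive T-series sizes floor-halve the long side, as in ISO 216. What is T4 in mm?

320 × 452 mm

Let T0's short side be w mm. w · w√2 = 2.32 m² = 2,320,000 mm², so w ≈ 1280.8 mm and w√2 ≈ 1811.3 mm → T0 = 1281 × 1811 mm.
T1: ⌊1811/2⌋ × 1281 = 905 × 1281 mm
T2: ⌊1281/2⌋ × 905 = 640 × 905 mm
T3: ⌊905/2⌋ × 640 = 452 × 640 mm
T4: ⌊640/2⌋ × 452 = 320 × 452 mm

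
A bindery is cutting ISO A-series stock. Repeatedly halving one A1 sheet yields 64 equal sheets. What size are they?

A7

64 = 2^6, so 6 halving steps.
A1 → A2 → … → A7 after 6 steps.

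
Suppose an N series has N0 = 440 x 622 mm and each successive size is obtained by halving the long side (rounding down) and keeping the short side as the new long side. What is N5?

77 × 110 mm

N1: ⌊622/2⌋ × 440 = 311 × 440 mm
N2: ⌊440/2⌋ × 311 = 220 × 311 mm
N3: ⌊311/2⌋ × 220 = 155 × 220 mm
N4: ⌊220/2⌋ × 155 = 110 × 155 mm
N5: ⌊155/2⌋ × 110 = 77 × 110 mm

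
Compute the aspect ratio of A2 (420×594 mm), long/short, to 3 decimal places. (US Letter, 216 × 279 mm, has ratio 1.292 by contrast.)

1.414

594 / 420 = 1.414
Matches √2 ≈ 1.414 — the ISO 216 defining ratio.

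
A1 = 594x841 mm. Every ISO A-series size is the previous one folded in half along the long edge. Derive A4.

210 × 297 mm

A2: ⌊841/2⌋ × 594 = 420 × 594 mm
A3: ⌊594/2⌋ × 420 = 297 × 420 mm
A4: ⌊420/2⌋ × 297 = 210 × 297 mm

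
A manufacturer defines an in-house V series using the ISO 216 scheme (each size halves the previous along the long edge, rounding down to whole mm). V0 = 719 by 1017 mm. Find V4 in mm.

179 × 254 mm

V1: ⌊1017/2⌋ × 719 = 508 × 719 mm
V2: ⌊719/2⌋ × 508 = 359 × 508 mm
V3: ⌊508/2⌋ × 359 = 254 × 359 mm
V4: ⌊359/2⌋ × 254 = 179 × 254 mm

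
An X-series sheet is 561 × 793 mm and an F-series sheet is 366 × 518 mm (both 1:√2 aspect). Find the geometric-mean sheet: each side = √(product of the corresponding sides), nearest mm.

Short side: √(561 · 366) = √205326 ≈ 453.1 → 453 mm
Long side: √(793 · 518) = √410774 ≈ 640.9 → 641 mm

453 × 641 mm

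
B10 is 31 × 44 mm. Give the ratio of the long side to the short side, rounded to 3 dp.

44 / 31 = 1.419
ISO 216 targets √2 ≈ 1.414; the +0.005 deviation is from mm rounding.

1.419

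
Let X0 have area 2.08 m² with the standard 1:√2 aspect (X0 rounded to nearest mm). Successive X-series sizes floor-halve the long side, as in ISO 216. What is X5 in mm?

214 × 303 mm

Let X0's short side be w mm. w · w√2 = 2.08 m² = 2,080,000 mm², so w ≈ 1212.8 mm and w√2 ≈ 1715.1 mm → X0 = 1213 × 1715 mm.
X1: ⌊1715/2⌋ × 1213 = 857 × 1213 mm
X2: ⌊1213/2⌋ × 857 = 606 × 857 mm
X3: ⌊857/2⌋ × 606 = 428 × 606 mm
X4: ⌊606/2⌋ × 428 = 303 × 428 mm
X5: ⌊428/2⌋ × 303 = 214 × 303 mm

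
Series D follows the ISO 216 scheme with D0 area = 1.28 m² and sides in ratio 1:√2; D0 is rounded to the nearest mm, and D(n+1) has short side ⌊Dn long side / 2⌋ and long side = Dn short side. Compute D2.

Let D0's short side be w mm. w · w√2 = 1.28 m² = 1,280,000 mm², so w ≈ 951.4 mm and w√2 ≈ 1345.4 mm → D0 = 951 × 1345 mm.
D1: ⌊1345/2⌋ × 951 = 672 × 951 mm
D2: ⌊951/2⌋ × 672 = 475 × 672 mm

475 × 672 mm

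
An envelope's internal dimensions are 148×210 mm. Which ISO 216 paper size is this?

Aspect ratio 210/148 ≈ 1.419 — close to the ISO √2 ≈ 1.414.
In the A-series (A0 area = 1 m²): A5 = 148 × 210 mm.

A5 (148 × 210 mm)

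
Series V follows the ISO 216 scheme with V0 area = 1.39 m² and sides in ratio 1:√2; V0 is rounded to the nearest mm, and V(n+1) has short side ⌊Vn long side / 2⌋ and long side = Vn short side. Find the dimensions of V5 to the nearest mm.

Let V0's short side be w mm. w · w√2 = 1.39 m² = 1,390,000 mm², so w ≈ 991.4 mm and w√2 ≈ 1402.1 mm → V0 = 991 × 1402 mm.
V1: ⌊1402/2⌋ × 991 = 701 × 991 mm
V2: ⌊991/2⌋ × 701 = 495 × 701 mm
V3: ⌊701/2⌋ × 495 = 350 × 495 mm
V4: ⌊495/2⌋ × 350 = 247 × 350 mm
V5: ⌊350/2⌋ × 247 = 175 × 247 mm

175 × 247 mm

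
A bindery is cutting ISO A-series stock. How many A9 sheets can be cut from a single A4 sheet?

32

Each ISO step halves the sheet: 1 × A4 → 2 × A5 → 4 × A6 → 8 × A7 → …
From A4 to A9 is 5 halving steps: 2^5 = 32.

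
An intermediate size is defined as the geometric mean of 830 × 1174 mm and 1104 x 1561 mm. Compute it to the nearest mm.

957 × 1354 mm

Short side: √(830 · 1104) = √916320 ≈ 957.2 → 957 mm
Long side: √(1174 · 1561) = √1832614 ≈ 1353.7 → 1354 mm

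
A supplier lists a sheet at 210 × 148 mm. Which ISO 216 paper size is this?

Aspect ratio 210/148 ≈ 1.419 — close to the ISO √2 ≈ 1.414.
In the A-series (A0 area = 1 m²): A5 = 148 × 210 mm.

A5 (148 × 210 mm)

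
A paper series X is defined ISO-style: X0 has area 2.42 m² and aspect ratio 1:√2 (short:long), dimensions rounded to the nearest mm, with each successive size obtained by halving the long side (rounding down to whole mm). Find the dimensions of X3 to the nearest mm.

Let X0's short side be w mm. w · w√2 = 2.42 m² = 2,420,000 mm², so w ≈ 1308.1 mm and w√2 ≈ 1850.0 mm → X0 = 1308 × 1850 mm.
X1: ⌊1850/2⌋ × 1308 = 925 × 1308 mm
X2: ⌊1308/2⌋ × 925 = 654 × 925 mm
X3: ⌊925/2⌋ × 654 = 462 × 654 mm

462 × 654 mm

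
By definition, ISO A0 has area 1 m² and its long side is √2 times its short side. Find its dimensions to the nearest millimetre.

Let the short side be w mm. Then the long side is w√2 and w · w√2 = 10⁶ mm².
w² = 10⁶/√2, so w = 1000 / 2^(1/4) ≈ 840.9 mm; long side = 1000 · 2^(1/4) ≈ 1189.2 mm.

841 × 1189 mm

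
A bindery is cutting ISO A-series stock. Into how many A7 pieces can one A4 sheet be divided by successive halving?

8

A4 = 210 × 297 mm; A7 = 74 × 105 mm.
Each halving step doubles the count; 3 steps from A4 to A7.
2^3 = 8.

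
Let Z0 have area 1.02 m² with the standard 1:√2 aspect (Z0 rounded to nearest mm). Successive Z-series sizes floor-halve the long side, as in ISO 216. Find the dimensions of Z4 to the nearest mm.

Let Z0's short side be w mm. w · w√2 = 1.02 m² = 1,020,000 mm², so w ≈ 849.3 mm and w√2 ≈ 1201.0 mm → Z0 = 849 × 1201 mm.
Z1: ⌊1201/2⌋ × 849 = 600 × 849 mm
Z2: ⌊849/2⌋ × 600 = 424 × 600 mm
Z3: ⌊600/2⌋ × 424 = 300 × 424 mm
Z4: ⌊424/2⌋ × 300 = 212 × 300 mm

212 × 300 mm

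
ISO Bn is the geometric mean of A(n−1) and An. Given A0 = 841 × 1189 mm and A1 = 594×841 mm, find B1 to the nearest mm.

Short side: √(841 · 594) = √499554 ≈ 706.8 → 707 mm
Long side: √(1189 · 841) = √999949 ≈ 1000.0 → 1000 mm

707 × 1000 mm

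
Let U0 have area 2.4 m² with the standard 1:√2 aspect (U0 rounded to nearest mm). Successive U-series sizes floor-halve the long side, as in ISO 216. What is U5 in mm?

230 × 325 mm

Let U0's short side be w mm. w · w√2 = 2.4 m² = 2,400,000 mm², so w ≈ 1302.7 mm and w√2 ≈ 1842.3 mm → U0 = 1303 × 1842 mm.
U1: ⌊1842/2⌋ × 1303 = 921 × 1303 mm
U2: ⌊1303/2⌋ × 921 = 651 × 921 mm
U3: ⌊921/2⌋ × 651 = 460 × 651 mm
U4: ⌊651/2⌋ × 460 = 325 × 460 mm
U5: ⌊460/2⌋ × 325 = 230 × 325 mm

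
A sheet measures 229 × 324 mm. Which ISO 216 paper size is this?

Aspect ratio 324/229 ≈ 1.415 — close to the ISO √2 ≈ 1.414.
In the C-series (envelope sizes, between A and B): C4 = 229 × 324 mm.

C4 (229 × 324 mm)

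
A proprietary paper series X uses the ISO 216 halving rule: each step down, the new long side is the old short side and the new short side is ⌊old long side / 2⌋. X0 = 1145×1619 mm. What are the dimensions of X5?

202 × 286 mm

X1: ⌊1619/2⌋ × 1145 = 809 × 1145 mm
X2: ⌊1145/2⌋ × 809 = 572 × 809 mm
X3: ⌊809/2⌋ × 572 = 404 × 572 mm
X4: ⌊572/2⌋ × 404 = 286 × 404 mm
X5: ⌊404/2⌋ × 286 = 202 × 286 mm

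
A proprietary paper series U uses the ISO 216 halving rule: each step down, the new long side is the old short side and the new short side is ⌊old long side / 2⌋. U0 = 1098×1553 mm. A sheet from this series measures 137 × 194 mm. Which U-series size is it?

U6

U0: 1098 × 1553 mm
U1: 776 × 1098 mm
U2: 549 × 776 mm
U3: 388 × 549 mm
U4: 274 × 388 mm
U5: 194 × 274 mm
U6: 137 × 194 mm
U7: 97 × 137 mm
→ matches U6.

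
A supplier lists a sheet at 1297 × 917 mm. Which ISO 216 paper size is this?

Aspect ratio 1297/917 ≈ 1.414 — close to the ISO √2 ≈ 1.414.
In the C-series (envelope sizes, between A and B): C0 = 917 × 1297 mm.

C0 (917 × 1297 mm)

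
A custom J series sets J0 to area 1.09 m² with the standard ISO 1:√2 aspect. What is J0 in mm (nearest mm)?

878 × 1242 mm

Let the short side be w mm. Then w · w√2 = 1.09 m² = 1,090,000 mm².
w² = 1,090,000/√2, so w ≈ 877.9 mm; long side = w√2 ≈ 1241.6 mm.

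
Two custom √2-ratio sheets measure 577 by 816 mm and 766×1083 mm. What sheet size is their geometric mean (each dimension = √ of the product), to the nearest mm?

665 × 940 mm

Short side: √(577 · 766) = √441982 ≈ 664.8 → 665 mm
Long side: √(816 · 1083) = √883728 ≈ 940.1 → 940 mm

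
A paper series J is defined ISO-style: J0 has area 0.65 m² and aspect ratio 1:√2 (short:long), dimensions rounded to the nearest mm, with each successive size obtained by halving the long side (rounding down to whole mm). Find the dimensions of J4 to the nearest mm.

169 × 239 mm

Let J0's short side be w mm. w · w√2 = 0.65 m² = 650,000 mm², so w ≈ 678.0 mm and w√2 ≈ 958.8 mm → J0 = 678 × 959 mm.
J1: ⌊959/2⌋ × 678 = 479 × 678 mm
J2: ⌊678/2⌋ × 479 = 339 × 479 mm
J3: ⌊479/2⌋ × 339 = 239 × 339 mm
J4: ⌊339/2⌋ × 239 = 169 × 239 mm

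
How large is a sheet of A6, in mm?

A0 = 841 × 1189 mm (A0 has area 1 m², aspect 1:√2).
A1: ⌊1189/2⌋ × 841 = 594 × 841 mm
A2: ⌊841/2⌋ × 594 = 420 × 594 mm
A3: ⌊594/2⌋ × 420 = 297 × 420 mm
A4: ⌊420/2⌋ × 297 = 210 × 297 mm
A5: ⌊297/2⌋ × 210 = 148 × 210 mm
A6: ⌊210/2⌋ × 148 = 105 × 148 mm

105 × 148 mm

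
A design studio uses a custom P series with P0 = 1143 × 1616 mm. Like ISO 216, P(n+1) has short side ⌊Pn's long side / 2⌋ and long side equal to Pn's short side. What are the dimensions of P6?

142 × 202 mm

P1 = 808 × 1143 mm (from P0 by 1 halving).
P2: ⌊1143/2⌋ × 808 = 571 × 808 mm
P3: ⌊808/2⌋ × 571 = 404 × 571 mm
P4: ⌊571/2⌋ × 404 = 285 × 404 mm
P5: ⌊404/2⌋ × 285 = 202 × 285 mm
P6: ⌊285/2⌋ × 202 = 142 × 202 mm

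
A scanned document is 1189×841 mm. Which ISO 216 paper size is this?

Aspect ratio 1189/841 ≈ 1.414 — close to the ISO √2 ≈ 1.414.
In the A-series (A0 area = 1 m²): A0 = 841 × 1189 mm.

A0 (841 × 1189 mm)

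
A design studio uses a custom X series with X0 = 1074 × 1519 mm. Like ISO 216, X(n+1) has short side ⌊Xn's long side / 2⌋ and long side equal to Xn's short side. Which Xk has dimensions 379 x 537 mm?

X0: 1074 × 1519 mm
X1: 759 × 1074 mm
X2: 537 × 759 mm
X3: 379 × 537 mm
X4: 268 × 379 mm
→ matches X3.

X3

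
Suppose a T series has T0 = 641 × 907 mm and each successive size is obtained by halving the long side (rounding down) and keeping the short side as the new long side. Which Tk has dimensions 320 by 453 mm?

T2

T0: 641 × 907 mm
T1: 453 × 641 mm
T2: 320 × 453 mm
T3: 226 × 320 mm
→ matches T2.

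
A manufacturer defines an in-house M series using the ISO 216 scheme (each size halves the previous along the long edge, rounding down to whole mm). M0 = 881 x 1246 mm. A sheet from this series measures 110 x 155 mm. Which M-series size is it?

M0: 881 × 1246 mm
M1: 623 × 881 mm
M2: 440 × 623 mm
M3: 311 × 440 mm
M4: 220 × 311 mm
M5: 155 × 220 mm
M6: 110 × 155 mm
M7: 77 × 110 mm
→ matches M6.

M6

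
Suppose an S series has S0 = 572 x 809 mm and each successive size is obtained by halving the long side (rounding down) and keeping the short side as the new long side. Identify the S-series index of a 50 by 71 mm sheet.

S7

S0: 572 × 809 mm
S1: 404 × 572 mm
S2: 286 × 404 mm
S3: 202 × 286 mm
S4: 143 × 202 mm
S5: 101 × 143 mm
S6: 71 × 101 mm
S7: 50 × 71 mm
S8: 35 × 50 mm
→ matches S7.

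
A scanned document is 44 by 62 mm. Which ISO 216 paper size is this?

B9 (44 × 62 mm)

Aspect ratio 62/44 ≈ 1.409 — close to the ISO √2 ≈ 1.414.
In the B-series (B0 = 1000 × 1414 mm): B9 = 44 × 62 mm.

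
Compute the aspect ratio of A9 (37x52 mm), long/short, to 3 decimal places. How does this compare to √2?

1.405

52 / 37 = 1.405
ISO 216 targets √2 ≈ 1.414; the -0.009 deviation is from mm rounding.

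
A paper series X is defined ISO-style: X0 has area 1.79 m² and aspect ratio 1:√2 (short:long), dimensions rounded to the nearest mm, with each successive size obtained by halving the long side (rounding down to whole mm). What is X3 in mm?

397 × 562 mm

Let X0's short side be w mm. w · w√2 = 1.79 m² = 1,790,000 mm², so w ≈ 1125.0 mm and w√2 ≈ 1591.1 mm → X0 = 1125 × 1591 mm.
X1: ⌊1591/2⌋ × 1125 = 795 × 1125 mm
X2: ⌊1125/2⌋ × 795 = 562 × 795 mm
X3: ⌊795/2⌋ × 562 = 397 × 562 mm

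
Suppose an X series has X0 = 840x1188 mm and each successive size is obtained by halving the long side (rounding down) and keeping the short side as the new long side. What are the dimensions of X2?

X1: ⌊1188/2⌋ × 840 = 594 × 840 mm
X2: ⌊840/2⌋ × 594 = 420 × 594 mm

420 × 594 mm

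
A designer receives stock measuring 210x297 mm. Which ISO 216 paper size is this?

A4 (210 × 297 mm)

Aspect ratio 297/210 ≈ 1.414 — close to the ISO √2 ≈ 1.414.
In the A-series (A0 area = 1 m²): A4 = 210 × 297 mm.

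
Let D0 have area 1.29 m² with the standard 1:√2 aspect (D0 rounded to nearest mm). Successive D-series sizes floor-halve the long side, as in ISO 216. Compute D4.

238 × 337 mm

Let D0's short side be w mm. w · w√2 = 1.29 m² = 1,290,000 mm², so w ≈ 955.1 mm and w√2 ≈ 1350.7 mm → D0 = 955 × 1351 mm.
D1: ⌊1351/2⌋ × 955 = 675 × 955 mm
D2: ⌊955/2⌋ × 675 = 477 × 675 mm
D3: ⌊675/2⌋ × 477 = 337 × 477 mm
D4: ⌊477/2⌋ × 337 = 238 × 337 mm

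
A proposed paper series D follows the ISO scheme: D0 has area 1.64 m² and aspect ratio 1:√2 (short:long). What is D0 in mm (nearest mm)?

Let the short side be w mm. Then w · w√2 = 1.64 m² = 1,640,000 mm².
w² = 1,640,000/√2, so w ≈ 1076.9 mm; long side = w√2 ≈ 1522.9 mm.

1077 × 1523 mm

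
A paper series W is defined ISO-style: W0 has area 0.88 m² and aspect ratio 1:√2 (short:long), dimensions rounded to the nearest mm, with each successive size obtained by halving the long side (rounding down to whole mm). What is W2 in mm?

Let W0's short side be w mm. w · w√2 = 0.88 m² = 880,000 mm², so w ≈ 788.8 mm and w√2 ≈ 1115.6 mm → W0 = 789 × 1116 mm.
W1: ⌊1116/2⌋ × 789 = 558 × 789 mm
W2: ⌊789/2⌋ × 558 = 394 × 558 mm

394 × 558 mm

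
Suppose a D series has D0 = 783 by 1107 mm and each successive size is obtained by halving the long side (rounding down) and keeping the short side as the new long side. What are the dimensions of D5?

138 × 195 mm

D1: ⌊1107/2⌋ × 783 = 553 × 783 mm
D2: ⌊783/2⌋ × 553 = 391 × 553 mm
D3: ⌊553/2⌋ × 391 = 276 × 391 mm
D4: ⌊391/2⌋ × 276 = 195 × 276 mm
D5: ⌊276/2⌋ × 195 = 138 × 195 mm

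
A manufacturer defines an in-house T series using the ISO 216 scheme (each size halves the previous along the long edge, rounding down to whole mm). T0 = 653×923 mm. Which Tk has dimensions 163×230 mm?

T4

T0: 653 × 923 mm
T1: 461 × 653 mm
T2: 326 × 461 mm
T3: 230 × 326 mm
T4: 163 × 230 mm
T5: 115 × 163 mm
→ matches T4.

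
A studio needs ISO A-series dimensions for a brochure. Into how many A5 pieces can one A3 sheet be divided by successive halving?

A3 = 297 × 420 mm; A5 = 148 × 210 mm.
Each halving step doubles the count; 2 steps from A3 to A5.
2^2 = 4.

4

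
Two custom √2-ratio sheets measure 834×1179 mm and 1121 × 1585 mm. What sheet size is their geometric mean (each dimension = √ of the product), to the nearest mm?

Short side: √(834 · 1121) = √934914 ≈ 966.9 → 967 mm
Long side: √(1179 · 1585) = √1868715 ≈ 1367.0 → 1367 mm

967 × 1367 mm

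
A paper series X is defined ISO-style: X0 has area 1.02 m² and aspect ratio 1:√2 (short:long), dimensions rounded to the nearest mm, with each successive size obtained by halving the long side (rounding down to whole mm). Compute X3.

Let X0's short side be w mm. w · w√2 = 1.02 m² = 1,020,000 mm², so w ≈ 849.3 mm and w√2 ≈ 1201.0 mm → X0 = 849 × 1201 mm.
X1: ⌊1201/2⌋ × 849 = 600 × 849 mm
X2: ⌊849/2⌋ × 600 = 424 × 600 mm
X3: ⌊600/2⌋ × 424 = 300 × 424 mm

300 × 424 mm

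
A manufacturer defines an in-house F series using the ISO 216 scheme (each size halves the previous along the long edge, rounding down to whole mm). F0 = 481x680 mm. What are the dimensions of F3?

170 × 240 mm

F1: ⌊680/2⌋ × 481 = 340 × 481 mm
F2: ⌊481/2⌋ × 340 = 240 × 340 mm
F3: ⌊340/2⌋ × 240 = 170 × 240 mm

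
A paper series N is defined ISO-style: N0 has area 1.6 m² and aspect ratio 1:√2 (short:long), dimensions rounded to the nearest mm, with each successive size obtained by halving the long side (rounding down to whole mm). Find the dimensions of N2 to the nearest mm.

532 × 752 mm

Let N0's short side be w mm. w · w√2 = 1.6 m² = 1,600,000 mm², so w ≈ 1063.7 mm and w√2 ≈ 1504.2 mm → N0 = 1064 × 1504 mm.
N1: ⌊1504/2⌋ × 1064 = 752 × 1064 mm
N2: ⌊1064/2⌋ × 752 = 532 × 752 mm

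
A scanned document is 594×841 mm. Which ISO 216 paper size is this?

A1 (594 × 841 mm)

Aspect ratio 841/594 ≈ 1.416 — close to the ISO √2 ≈ 1.414.
In the A-series (A0 area = 1 m²): A1 = 594 × 841 mm.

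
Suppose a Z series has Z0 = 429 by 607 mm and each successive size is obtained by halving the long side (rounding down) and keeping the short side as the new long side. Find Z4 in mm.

Z1: ⌊607/2⌋ × 429 = 303 × 429 mm
Z2: ⌊429/2⌋ × 303 = 214 × 303 mm
Z3: ⌊303/2⌋ × 214 = 151 × 214 mm
Z4: ⌊214/2⌋ × 151 = 107 × 151 mm

107 × 151 mm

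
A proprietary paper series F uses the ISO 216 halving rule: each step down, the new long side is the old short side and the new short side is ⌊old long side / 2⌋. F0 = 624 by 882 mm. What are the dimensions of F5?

110 × 156 mm

F1 = 441 × 624 mm (from F0 by 1 halving).
F2: ⌊624/2⌋ × 441 = 312 × 441 mm
F3: ⌊441/2⌋ × 312 = 220 × 312 mm
F4: ⌊312/2⌋ × 220 = 156 × 220 mm
F5: ⌊220/2⌋ × 156 = 110 × 156 mm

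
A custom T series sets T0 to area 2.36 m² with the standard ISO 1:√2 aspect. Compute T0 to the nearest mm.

1292 × 1827 mm

Let the short side be w mm. Then w · w√2 = 2.36 m² = 2,360,000 mm².
w² = 2,360,000/√2, so w ≈ 1291.8 mm; long side = w√2 ≈ 1826.9 mm.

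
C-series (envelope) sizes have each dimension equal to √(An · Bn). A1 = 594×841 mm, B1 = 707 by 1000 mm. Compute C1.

Short side: √(594 · 707) = √419958 ≈ 648.0 → 648 mm
Long side: √(841 · 1000) = √841000 ≈ 917.1 → 917 mm

648 × 917 mm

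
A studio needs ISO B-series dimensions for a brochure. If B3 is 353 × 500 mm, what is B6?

125 × 176 mm

B4: ⌊500/2⌋ × 353 = 250 × 353 mm
B5: ⌊353/2⌋ × 250 = 176 × 250 mm
B6: ⌊250/2⌋ × 176 = 125 × 176 mm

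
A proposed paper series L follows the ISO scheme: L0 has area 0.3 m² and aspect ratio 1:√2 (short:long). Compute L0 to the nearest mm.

Let the short side be w mm. Then w · w√2 = 0.3 m² = 300,000 mm².
w² = 300,000/√2, so w ≈ 460.6 mm; long side = w√2 ≈ 651.4 mm.

461 × 651 mm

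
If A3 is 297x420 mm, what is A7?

A4: ⌊420/2⌋ × 297 = 210 × 297 mm
A5: ⌊297/2⌋ × 210 = 148 × 210 mm
A6: ⌊210/2⌋ × 148 = 105 × 148 mm
A7: ⌊148/2⌋ × 105 = 74 × 105 mm

74 × 105 mm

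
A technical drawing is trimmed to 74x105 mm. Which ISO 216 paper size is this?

A7 (74 × 105 mm)

Aspect ratio 105/74 ≈ 1.419 — close to the ISO √2 ≈ 1.414.
In the A-series (A0 area = 1 m²): A7 = 74 × 105 mm.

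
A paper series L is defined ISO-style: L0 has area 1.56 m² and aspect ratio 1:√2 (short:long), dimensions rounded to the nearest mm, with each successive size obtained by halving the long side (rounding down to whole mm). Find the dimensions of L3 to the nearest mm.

Let L0's short side be w mm. w · w√2 = 1.56 m² = 1,560,000 mm², so w ≈ 1050.3 mm and w√2 ≈ 1485.3 mm → L0 = 1050 × 1485 mm.
L1: ⌊1485/2⌋ × 1050 = 742 × 1050 mm
L2: ⌊1050/2⌋ × 742 = 525 × 742 mm
L3: ⌊742/2⌋ × 525 = 371 × 525 mm

371 × 525 mm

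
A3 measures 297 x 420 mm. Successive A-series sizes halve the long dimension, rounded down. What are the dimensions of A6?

105 × 148 mm

A4: ⌊420/2⌋ × 297 = 210 × 297 mm
A5: ⌊297/2⌋ × 210 = 148 × 210 mm
A6: ⌊210/2⌋ × 148 = 105 × 148 mm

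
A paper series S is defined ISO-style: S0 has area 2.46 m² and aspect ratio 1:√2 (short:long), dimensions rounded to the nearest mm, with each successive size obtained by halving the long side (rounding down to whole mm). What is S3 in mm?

Let S0's short side be w mm. w · w√2 = 2.46 m² = 2,460,000 mm², so w ≈ 1318.9 mm and w√2 ≈ 1865.2 mm → S0 = 1319 × 1865 mm.
S1: ⌊1865/2⌋ × 1319 = 932 × 1319 mm
S2: ⌊1319/2⌋ × 932 = 659 × 932 mm
S3: ⌊932/2⌋ × 659 = 466 × 659 mm

466 × 659 mm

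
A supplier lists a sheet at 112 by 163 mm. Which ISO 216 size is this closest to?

C6 (114 × 162 mm)

Aspect ratio 163/112 ≈ 1.455 (ISO target is √2 ≈ 1.414).
In the C-series (envelope sizes, between A and B): C6 = 114 × 162 mm.
Off by 3 mm total — nearest standard size.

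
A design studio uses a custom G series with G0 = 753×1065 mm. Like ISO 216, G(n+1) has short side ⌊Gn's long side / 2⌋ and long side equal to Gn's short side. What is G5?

G1: ⌊1065/2⌋ × 753 = 532 × 753 mm
G2: ⌊753/2⌋ × 532 = 376 × 532 mm
G3: ⌊532/2⌋ × 376 = 266 × 376 mm
G4: ⌊376/2⌋ × 266 = 188 × 266 mm
G5: ⌊266/2⌋ × 188 = 133 × 188 mm

133 × 188 mm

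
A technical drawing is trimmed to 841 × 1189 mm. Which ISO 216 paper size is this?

A0 (841 × 1189 mm)

Aspect ratio 1189/841 ≈ 1.414 — close to the ISO √2 ≈ 1.414.
In the A-series (A0 area = 1 m²): A0 = 841 × 1189 mm.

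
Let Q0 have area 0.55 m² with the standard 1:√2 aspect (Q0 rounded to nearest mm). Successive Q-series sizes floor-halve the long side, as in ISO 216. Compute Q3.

Let Q0's short side be w mm. w · w√2 = 0.55 m² = 550,000 mm², so w ≈ 623.6 mm and w√2 ≈ 881.9 mm → Q0 = 624 × 882 mm.
Q1: ⌊882/2⌋ × 624 = 441 × 624 mm
Q2: ⌊624/2⌋ × 441 = 312 × 441 mm
Q3: ⌊441/2⌋ × 312 = 220 × 312 mm

220 × 312 mm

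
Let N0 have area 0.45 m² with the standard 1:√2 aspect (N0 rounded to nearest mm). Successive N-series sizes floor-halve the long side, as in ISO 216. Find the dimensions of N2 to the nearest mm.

Let N0's short side be w mm. w · w√2 = 0.45 m² = 450,000 mm², so w ≈ 564.1 mm and w√2 ≈ 797.7 mm → N0 = 564 × 798 mm.
N1: ⌊798/2⌋ × 564 = 399 × 564 mm
N2: ⌊564/2⌋ × 399 = 282 × 399 mm

282 × 399 mm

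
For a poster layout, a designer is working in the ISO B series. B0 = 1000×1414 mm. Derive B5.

176 × 250 mm

B1: ⌊1414/2⌋ × 1000 = 707 × 1000 mm
B2: ⌊1000/2⌋ × 707 = 500 × 707 mm
B3: ⌊707/2⌋ × 500 = 353 × 500 mm
B4: ⌊500/2⌋ × 353 = 250 × 353 mm
B5: ⌊353/2⌋ × 250 = 176 × 250 mm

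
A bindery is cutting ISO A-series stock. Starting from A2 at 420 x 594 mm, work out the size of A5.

148 × 210 mm

A3: ⌊594/2⌋ × 420 = 297 × 420 mm
A4: ⌊420/2⌋ × 297 = 210 × 297 mm
A5: ⌊297/2⌋ × 210 = 148 × 210 mm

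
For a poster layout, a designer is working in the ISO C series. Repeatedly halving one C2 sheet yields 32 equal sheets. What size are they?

C7

32 = 2^5, so 5 halving steps.
C2 → C3 → … → C7 after 5 steps.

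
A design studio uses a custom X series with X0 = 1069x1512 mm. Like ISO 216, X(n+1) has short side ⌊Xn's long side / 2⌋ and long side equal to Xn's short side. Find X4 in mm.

267 × 378 mm

X1: ⌊1512/2⌋ × 1069 = 756 × 1069 mm
X2: ⌊1069/2⌋ × 756 = 534 × 756 mm
X3: ⌊756/2⌋ × 534 = 378 × 534 mm
X4: ⌊534/2⌋ × 378 = 267 × 378 mm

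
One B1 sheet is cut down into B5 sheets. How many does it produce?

Each ISO step halves the sheet: 1 × B1 → 2 × B2 → 4 × B3 → 8 × B4 → …
From B1 to B5 is 4 halving steps: 2^4 = 16.

16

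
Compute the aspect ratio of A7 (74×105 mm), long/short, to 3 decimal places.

1.419

105 / 74 = 1.419
ISO 216 targets √2 ≈ 1.414; the +0.005 deviation is from mm rounding.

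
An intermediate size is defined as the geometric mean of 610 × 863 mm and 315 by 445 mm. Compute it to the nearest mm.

438 × 620 mm

Short side: √(610 · 315) = √192150 ≈ 438.3 → 438 mm
Long side: √(863 · 445) = √384035 ≈ 619.7 → 620 mm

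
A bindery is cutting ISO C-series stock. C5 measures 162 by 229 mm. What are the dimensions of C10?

28 × 40 mm

C6: ⌊229/2⌋ × 162 = 114 × 162 mm
C7: ⌊162/2⌋ × 114 = 81 × 114 mm
C8: ⌊114/2⌋ × 81 = 57 × 81 mm
C9: ⌊81/2⌋ × 57 = 40 × 57 mm
C10: ⌊57/2⌋ × 40 = 28 × 40 mm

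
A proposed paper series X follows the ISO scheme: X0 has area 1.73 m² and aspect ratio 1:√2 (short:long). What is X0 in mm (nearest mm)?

1106 × 1564 mm

Let the short side be w mm. Then w · w√2 = 1.73 m² = 1,730,000 mm².
w² = 1,730,000/√2, so w ≈ 1106.0 mm; long side = w√2 ≈ 1564.2 mm.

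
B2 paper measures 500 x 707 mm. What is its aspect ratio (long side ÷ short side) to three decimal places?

707 / 500 = 1.414
Matches √2 ≈ 1.414 — the ISO 216 defining ratio.

1.414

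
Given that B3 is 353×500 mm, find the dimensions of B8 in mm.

B4: ⌊500/2⌋ × 353 = 250 × 353 mm
B5: ⌊353/2⌋ × 250 = 176 × 250 mm
B6: ⌊250/2⌋ × 176 = 125 × 176 mm
B7: ⌊176/2⌋ × 125 = 88 × 125 mm
B8: ⌊125/2⌋ × 88 = 62 × 88 mm

62 × 88 mm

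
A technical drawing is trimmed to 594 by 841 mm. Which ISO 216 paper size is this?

Aspect ratio 841/594 ≈ 1.416 — close to the ISO √2 ≈ 1.414.
In the A-series (A0 area = 1 m²): A1 = 594 × 841 mm.

A1 (594 × 841 mm)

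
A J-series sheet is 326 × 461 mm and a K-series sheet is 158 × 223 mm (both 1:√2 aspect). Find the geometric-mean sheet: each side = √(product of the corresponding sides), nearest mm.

227 × 321 mm

Short side: √(326 · 158) = √51508 ≈ 227.0 → 227 mm
Long side: √(461 · 223) = √102803 ≈ 320.6 → 321 mm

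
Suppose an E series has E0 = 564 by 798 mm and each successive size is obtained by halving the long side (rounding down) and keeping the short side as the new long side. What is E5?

E1: ⌊798/2⌋ × 564 = 399 × 564 mm
E2: ⌊564/2⌋ × 399 = 282 × 399 mm
E3: ⌊399/2⌋ × 282 = 199 × 282 mm
E4: ⌊282/2⌋ × 199 = 141 × 199 mm
E5: ⌊199/2⌋ × 141 = 99 × 141 mm

99 × 141 mm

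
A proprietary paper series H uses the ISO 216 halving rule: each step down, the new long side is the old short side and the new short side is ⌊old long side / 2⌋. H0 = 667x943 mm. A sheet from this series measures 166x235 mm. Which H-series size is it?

H4

H0: 667 × 943 mm
H1: 471 × 667 mm
H2: 333 × 471 mm
H3: 235 × 333 mm
H4: 166 × 235 mm
H5: 117 × 166 mm
→ matches H4.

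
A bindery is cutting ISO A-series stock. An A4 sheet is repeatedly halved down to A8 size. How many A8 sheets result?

A4 = 210 × 297 mm; A8 = 52 × 74 mm.
Each halving step doubles the count; 4 steps from A4 to A8.
2^4 = 16.

16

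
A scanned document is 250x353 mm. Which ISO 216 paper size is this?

B4 (250 × 353 mm)

Aspect ratio 353/250 ≈ 1.412 — close to the ISO √2 ≈ 1.414.
In the B-series (B0 = 1000 × 1414 mm): B4 = 250 × 353 mm.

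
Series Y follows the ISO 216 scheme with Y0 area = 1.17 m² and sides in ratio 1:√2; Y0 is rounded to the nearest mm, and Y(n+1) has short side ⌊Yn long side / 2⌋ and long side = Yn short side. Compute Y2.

455 × 643 mm

Let Y0's short side be w mm. w · w√2 = 1.17 m² = 1,170,000 mm², so w ≈ 909.6 mm and w√2 ≈ 1286.3 mm → Y0 = 910 × 1286 mm.
Y1: ⌊1286/2⌋ × 910 = 643 × 910 mm
Y2: ⌊910/2⌋ × 643 = 455 × 643 mm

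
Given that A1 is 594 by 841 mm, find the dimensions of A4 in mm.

210 × 297 mm

A2: ⌊841/2⌋ × 594 = 420 × 594 mm
A3: ⌊594/2⌋ × 420 = 297 × 420 mm
A4: ⌊420/2⌋ × 297 = 210 × 297 mm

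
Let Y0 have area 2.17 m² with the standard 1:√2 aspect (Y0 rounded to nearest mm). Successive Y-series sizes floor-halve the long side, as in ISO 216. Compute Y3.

438 × 619 mm

Let Y0's short side be w mm. w · w√2 = 2.17 m² = 2,170,000 mm², so w ≈ 1238.7 mm and w√2 ≈ 1751.8 mm → Y0 = 1239 × 1752 mm.
Y1: ⌊1752/2⌋ × 1239 = 876 × 1239 mm
Y2: ⌊1239/2⌋ × 876 = 619 × 876 mm
Y3: ⌊876/2⌋ × 619 = 438 × 619 mm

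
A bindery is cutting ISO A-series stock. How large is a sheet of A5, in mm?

148 × 210 mm

A0 = 841 × 1189 mm (A0 has area 1 m², aspect 1:√2).
A1: ⌊1189/2⌋ × 841 = 594 × 841 mm
A2: ⌊841/2⌋ × 594 = 420 × 594 mm
A3: ⌊594/2⌋ × 420 = 297 × 420 mm
A4: ⌊420/2⌋ × 297 = 210 × 297 mm
A5: ⌊297/2⌋ × 210 = 148 × 210 mm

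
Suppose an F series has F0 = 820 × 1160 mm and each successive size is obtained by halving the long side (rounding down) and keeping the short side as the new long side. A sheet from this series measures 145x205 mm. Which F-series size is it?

F5

F0: 820 × 1160 mm
F1: 580 × 820 mm
F2: 410 × 580 mm
F3: 290 × 410 mm
F4: 205 × 290 mm
F5: 145 × 205 mm
F6: 102 × 145 mm
→ matches F5.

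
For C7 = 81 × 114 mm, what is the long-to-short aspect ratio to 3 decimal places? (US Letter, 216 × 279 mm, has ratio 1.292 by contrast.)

114 / 81 = 1.407
ISO 216 targets √2 ≈ 1.414; the -0.007 deviation is from mm rounding.

1.407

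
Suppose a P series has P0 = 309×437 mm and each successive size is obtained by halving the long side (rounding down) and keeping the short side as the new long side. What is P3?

109 × 154 mm

P1 = 218 × 309 mm (from P0 by 1 halving).
P2: ⌊309/2⌋ × 218 = 154 × 218 mm
P3: ⌊218/2⌋ × 154 = 109 × 154 mm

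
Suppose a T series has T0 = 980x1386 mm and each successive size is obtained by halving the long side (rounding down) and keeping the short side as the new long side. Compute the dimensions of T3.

T1: ⌊1386/2⌋ × 980 = 693 × 980 mm
T2: ⌊980/2⌋ × 693 = 490 × 693 mm
T3: ⌊693/2⌋ × 490 = 346 × 490 mm

346 × 490 mm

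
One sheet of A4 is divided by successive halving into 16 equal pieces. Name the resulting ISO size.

16 = 2^4, so 4 halving steps.
A4 → A5 → … → A8 after 4 steps.

A8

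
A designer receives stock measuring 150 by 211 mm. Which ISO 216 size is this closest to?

Aspect ratio 211/150 ≈ 1.407 — close to the ISO √2 ≈ 1.414.
In the A-series (A0 area = 1 m²): A5 = 148 × 210 mm.
Off by 3 mm total — nearest standard size.

A5 (148 × 210 mm)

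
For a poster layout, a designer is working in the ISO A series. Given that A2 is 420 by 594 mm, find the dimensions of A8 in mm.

52 × 74 mm

A3: ⌊594/2⌋ × 420 = 297 × 420 mm
A4: ⌊420/2⌋ × 297 = 210 × 297 mm
A5: ⌊297/2⌋ × 210 = 148 × 210 mm
A6: ⌊210/2⌋ × 148 = 105 × 148 mm
A7: ⌊148/2⌋ × 105 = 74 × 105 mm
A8: ⌊105/2⌋ × 74 = 52 × 74 mm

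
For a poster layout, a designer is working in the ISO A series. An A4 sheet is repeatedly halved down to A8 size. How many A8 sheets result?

16

Each ISO step halves the sheet: 1 × A4 → 2 × A5 → 4 × A6 → 8 × A7 → …
From A4 to A8 is 4 halving steps: 2^4 = 16.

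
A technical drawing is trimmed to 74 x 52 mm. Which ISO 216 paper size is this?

A8 (52 × 74 mm)

Aspect ratio 74/52 ≈ 1.423 — close to the ISO √2 ≈ 1.414.
In the A-series (A0 area = 1 m²): A8 = 52 × 74 mm.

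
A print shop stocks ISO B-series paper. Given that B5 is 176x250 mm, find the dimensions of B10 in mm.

31 × 44 mm

B6: ⌊250/2⌋ × 176 = 125 × 176 mm
B7: ⌊176/2⌋ × 125 = 88 × 125 mm
B8: ⌊125/2⌋ × 88 = 62 × 88 mm
B9: ⌊88/2⌋ × 62 = 44 × 62 mm
B10: ⌊62/2⌋ × 44 = 31 × 44 mm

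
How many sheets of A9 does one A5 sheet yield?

Each ISO step halves the sheet: 1 × A5 → 2 × A6 → 4 × A7 → 8 × A8 → …
From A5 to A9 is 4 halving steps: 2^4 = 16.

16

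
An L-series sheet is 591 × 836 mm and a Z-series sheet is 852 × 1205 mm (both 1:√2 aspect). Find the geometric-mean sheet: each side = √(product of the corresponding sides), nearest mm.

710 × 1004 mm

Short side: √(591 · 852) = √503532 ≈ 709.6 → 710 mm
Long side: √(836 · 1205) = √1007380 ≈ 1003.7 → 1004 mm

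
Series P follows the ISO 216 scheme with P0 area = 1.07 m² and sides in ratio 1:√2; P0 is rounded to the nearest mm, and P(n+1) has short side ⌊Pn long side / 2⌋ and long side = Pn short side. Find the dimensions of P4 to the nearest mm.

217 × 307 mm

Let P0's short side be w mm. w · w√2 = 1.07 m² = 1,070,000 mm², so w ≈ 869.8 mm and w√2 ≈ 1230.1 mm → P0 = 870 × 1230 mm.
P1: ⌊1230/2⌋ × 870 = 615 × 870 mm
P2: ⌊870/2⌋ × 615 = 435 × 615 mm
P3: ⌊615/2⌋ × 435 = 307 × 435 mm
P4: ⌊435/2⌋ × 307 = 217 × 307 mm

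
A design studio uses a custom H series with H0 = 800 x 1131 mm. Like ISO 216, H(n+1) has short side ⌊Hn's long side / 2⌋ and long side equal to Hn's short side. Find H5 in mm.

H1 = 565 × 800 mm (from H0 by 1 halving).
H2: ⌊800/2⌋ × 565 = 400 × 565 mm
H3: ⌊565/2⌋ × 400 = 282 × 400 mm
H4: ⌊400/2⌋ × 282 = 200 × 282 mm
H5: ⌊282/2⌋ × 200 = 141 × 200 mm

141 × 200 mm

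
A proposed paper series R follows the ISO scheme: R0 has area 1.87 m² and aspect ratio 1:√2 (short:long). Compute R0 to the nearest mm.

Let the short side be w mm. Then w · w√2 = 1.87 m² = 1,870,000 mm².
w² = 1,870,000/√2, so w ≈ 1149.9 mm; long side = w√2 ≈ 1626.2 mm.

1150 × 1626 mm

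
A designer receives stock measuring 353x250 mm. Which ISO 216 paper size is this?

B4 (250 × 353 mm)

Aspect ratio 353/250 ≈ 1.412 — close to the ISO √2 ≈ 1.414.
In the B-series (B0 = 1000 × 1414 mm): B4 = 250 × 353 mm.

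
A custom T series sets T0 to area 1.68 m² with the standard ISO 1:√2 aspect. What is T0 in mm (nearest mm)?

Let the short side be w mm. Then w · w√2 = 1.68 m² = 1,680,000 mm².
w² = 1,680,000/√2, so w ≈ 1089.9 mm; long side = w√2 ≈ 1541.4 mm.

1090 × 1541 mm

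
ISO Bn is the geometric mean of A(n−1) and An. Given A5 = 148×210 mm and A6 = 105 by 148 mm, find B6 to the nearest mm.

125 × 176 mm

Short side: √(148 · 105) = √15540 ≈ 124.7 → 125 mm
Long side: √(210 · 148) = √31080 ≈ 176.3 → 176 mm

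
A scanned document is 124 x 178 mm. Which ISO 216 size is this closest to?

Aspect ratio 178/124 ≈ 1.435 (ISO target is √2 ≈ 1.414).
In the B-series (B0 = 1000 × 1414 mm): B6 = 125 × 176 mm.
Off by 3 mm total — nearest standard size.

B6 (125 × 176 mm)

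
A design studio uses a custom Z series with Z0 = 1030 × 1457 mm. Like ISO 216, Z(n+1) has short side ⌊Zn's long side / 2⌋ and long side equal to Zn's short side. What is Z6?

128 × 182 mm

Z1: ⌊1457/2⌋ × 1030 = 728 × 1030 mm
Z2: ⌊1030/2⌋ × 728 = 515 × 728 mm
Z3: ⌊728/2⌋ × 515 = 364 × 515 mm
Z4: ⌊515/2⌋ × 364 = 257 × 364 mm
Z5: ⌊364/2⌋ × 257 = 182 × 257 mm
Z6: ⌊257/2⌋ × 182 = 128 × 182 mm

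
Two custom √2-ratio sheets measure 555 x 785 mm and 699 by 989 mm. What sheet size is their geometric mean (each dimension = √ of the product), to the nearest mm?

Short side: √(555 · 699) = √387945 ≈ 622.9 → 623 mm
Long side: √(785 · 989) = √776365 ≈ 881.1 → 881 mm

623 × 881 mm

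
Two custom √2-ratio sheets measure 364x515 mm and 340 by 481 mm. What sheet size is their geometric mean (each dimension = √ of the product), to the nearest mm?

Short side: √(364 · 340) = √123760 ≈ 351.8 → 352 mm
Long side: √(515 · 481) = √247715 ≈ 497.7 → 498 mm

352 × 498 mm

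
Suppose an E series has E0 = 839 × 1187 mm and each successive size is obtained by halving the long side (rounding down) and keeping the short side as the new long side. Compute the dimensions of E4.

209 × 296 mm

E1: ⌊1187/2⌋ × 839 = 593 × 839 mm
E2: ⌊839/2⌋ × 593 = 419 × 593 mm
E3: ⌊593/2⌋ × 419 = 296 × 419 mm
E4: ⌊419/2⌋ × 296 = 209 × 296 mm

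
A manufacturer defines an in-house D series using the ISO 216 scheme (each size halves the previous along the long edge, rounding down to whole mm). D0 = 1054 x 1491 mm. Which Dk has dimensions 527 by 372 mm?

D3

D0: 1054 × 1491 mm
D1: 745 × 1054 mm
D2: 527 × 745 mm
D3: 372 × 527 mm
D4: 263 × 372 mm
→ matches D3.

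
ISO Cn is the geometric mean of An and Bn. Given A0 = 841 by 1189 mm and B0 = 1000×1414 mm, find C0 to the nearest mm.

917 × 1297 mm

Short side: √(841 · 1000) = √841000 ≈ 917.1 → 917 mm
Long side: √(1189 · 1414) = √1681246 ≈ 1296.6 → 1297 mm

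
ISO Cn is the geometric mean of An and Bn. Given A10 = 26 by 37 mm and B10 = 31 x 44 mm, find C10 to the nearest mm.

28 × 40 mm

Short side: √(26 · 31) = √806 ≈ 28.4 → 28 mm
Long side: √(37 · 44) = √1628 ≈ 40.3 → 40 mm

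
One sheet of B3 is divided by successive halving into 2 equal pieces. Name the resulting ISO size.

B4

2 = 2^1, so 1 halving step.
B3 → B4 → … → B4 after 1 step.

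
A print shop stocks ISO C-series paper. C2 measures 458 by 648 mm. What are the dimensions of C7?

C3: ⌊648/2⌋ × 458 = 324 × 458 mm
C4: ⌊458/2⌋ × 324 = 229 × 324 mm
C5: ⌊324/2⌋ × 229 = 162 × 229 mm
C6: ⌊229/2⌋ × 162 = 114 × 162 mm
C7: ⌊162/2⌋ × 114 = 81 × 114 mm

81 × 114 mm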